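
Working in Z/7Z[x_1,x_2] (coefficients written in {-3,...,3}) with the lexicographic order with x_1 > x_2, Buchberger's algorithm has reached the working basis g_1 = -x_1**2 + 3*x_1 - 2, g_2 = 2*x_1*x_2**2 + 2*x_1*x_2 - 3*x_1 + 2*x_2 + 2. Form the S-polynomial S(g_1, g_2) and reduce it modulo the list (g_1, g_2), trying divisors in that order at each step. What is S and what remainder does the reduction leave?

S(g_1, g_2) = -x_1**2*x_2 - 2*x_1**2 - 3*x_1*x_2**2 - x_1*x_2 - x_1 + 2*x_2**2; remainder on division = -x_1*x_2 - x_1 + 2*x_2**2 - 2*x_2.

lcm(LM(g_1), LM(g_2)) = x_1**2*x_2**2.
S = (lcm/LT(g_1))·g_1 − (lcm/LT(g_2))·g_2 = -x_1**2*x_2 - 2*x_1**2 - 3*x_1*x_2**2 - x_1*x_2 - x_1 + 2*x_2**2.
Reduce S modulo (g_1, g_2) in that order:
  leading term x_1**2*x_2: subtract (x_2)·g_1 from -x_1**2*x_2 - 2*x_1**2 - 3*x_1*x_2**2 - x_1*x_2 - x_1 + 2*x_2**2 → -2*x_1**2 - 3*x_1*x_2**2 + 3*x_1*x_2 - x_1 + 2*x_2**2 + 2*x_2
  leading term x_1**2: subtract (2)·g_1 from -2*x_1**2 - 3*x_1*x_2**2 + 3*x_1*x_2 - x_1 + 2*x_2**2 + 2*x_2 → -3*x_1*x_2**2 + 3*x_1*x_2 + 2*x_2**2 + 2*x_2 - 3
  leading term x_1*x_2**2: subtract (2)·g_2 from -3*x_1*x_2**2 + 3*x_1*x_2 + 2*x_2**2 + 2*x_2 - 3 → -x_1*x_2 - x_1 + 2*x_2**2 - 2*x_2
  leading term x_1*x_2: no divisor's leading term divides it; move -x_1*x_2 to the remainder.
  leading term x_1: no divisor's leading term divides it; move -x_1 to the remainder.
  leading term x_2**2: no divisor's leading term divides it; move 2*x_2**2 to the remainder.
  leading term x_2: no divisor's leading term divides it; move -2*x_2 to the remainder.
The remainder -x_1*x_2 - x_1 + 2*x_2**2 - 2*x_2 is nonzero, so it would be added as the next basis element.
This is the inner loop of Buchberger's algorithm — each nonzero remainder becomes a new basis element.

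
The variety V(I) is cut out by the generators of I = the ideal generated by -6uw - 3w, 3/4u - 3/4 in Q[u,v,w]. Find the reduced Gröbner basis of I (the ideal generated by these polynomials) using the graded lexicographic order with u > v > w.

G = {u - 1, w}

f_1 = -6uw - 3w, LT = uw.
f_2 = 3/4u - 3/4, LT = u.

S(f_1,f_2): lcm = uw. S = 3/2w.
  leading term w: no divisor's leading term divides it; move 3/2w to the remainder.
  remainder 3/2w ≠ 0; add g_3 = 3/2w to the basis.

The other S-polynomials (S(f_1,g_3), S(f_2,g_3)) all reduce to 0 modulo the current basis, so we have a Gröbner basis.
Inter-reduce: drop elements whose leading term is divisible by another's, tail-reduce, and make monic.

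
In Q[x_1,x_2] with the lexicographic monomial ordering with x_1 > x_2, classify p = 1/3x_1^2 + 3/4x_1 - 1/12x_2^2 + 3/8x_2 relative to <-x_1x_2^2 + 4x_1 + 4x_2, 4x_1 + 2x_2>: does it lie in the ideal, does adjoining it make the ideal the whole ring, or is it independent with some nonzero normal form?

1/3x_1^2 + 3/4x_1 - 1/12x_2^2 + 3/8x_2 lies in I (it reduces to 0).

First compute the reduced Gröbner basis of I by Buchberger's algorithm.
f_1 = -x_1x_2^2 + 4x_1 + 4x_2, LT = x_1x_2^2.
f_2 = 4x_1 + 2x_2, LT = x_1.

S(f_1,f_2): lcm = x_1x_2^2. S = -4x_1 - 1/2x_2^3 - 4x_2.
  reduce S modulo (f_1, f_2):
  remainder -1/2x_2^3 - 2x_2 ≠ 0; add h_3 = -1/2x_2^3 - 2x_2 to the basis.

The other S-polynomials (S(f_1,h_3), S(f_2,h_3)) all reduce to 0 modulo the current basis, so we have a Gröbner basis.
Inter-reduce: drop elements whose leading term is divisible by another's, tail-reduce, and make monic.
Reduced Gröbner basis: {x_1 + 1/2x_2, x_2^3 + 4x_2}.
Label its elements g_1 = x_1 + 1/2x_2, g_2 = x_2^3 + 4x_2.

Reduce p = 1/3x_1^2 + 3/4x_1 - 1/12x_2^2 + 3/8x_2 modulo G:
  leading term x_1^2: subtract (1/3x_1)·g_1 from 1/3x_1^2 + 3/4x_1 - 1/12x_2^2 + 3/8x_2 → -1/6x_1x_2 + 3/4x_1 - 1/12x_2^2 + 3/8x_2
  leading term x_1x_2: subtract (-1/6x_2)·g_1 from -1/6x_1x_2 + 3/4x_1 - 1/12x_2^2 + 3/8x_2 → 3/4x_1 + 3/8x_2
  leading term x_1: subtract (3/4)·g_1 from 3/4x_1 + 3/8x_2 → 0
  normal form = 0.
Since the normal form is 0, p ∈ I.

The remainder on division by a Gröbner basis is unique — it is the normal form.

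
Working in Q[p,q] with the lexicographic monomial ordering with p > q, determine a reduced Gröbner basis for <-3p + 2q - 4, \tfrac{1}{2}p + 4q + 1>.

G = {p + \tfrac{18}{13}, q + \tfrac{1}{13}}

f_1 = -3p + 2q - 4, LT = p.
f_2 = \tfrac{1}{2}p + 4q + 1, LT = p.

S(f_1,f_2): lcm = p. S = -\tfrac{26}{3}q - \tfrac{2}{3}.
  leading term q: no divisor's leading term divides it; move -\tfrac{26}{3}q to the remainder.
  leading term 1: no divisor's leading term divides it; move -\tfrac{2}{3} to the remainder.
  remainder -\tfrac{26}{3}q - \tfrac{2}{3} ≠ 0; add g_3 = -\tfrac{26}{3}q - \tfrac{2}{3} to the basis.

The other S-polynomials (S(f_1,g_3), S(f_2,g_3)) all reduce to 0 modulo the current basis, so we have a Gröbner basis.
Inter-reduce: drop elements whose leading term is divisible by another's, tail-reduce, and make monic.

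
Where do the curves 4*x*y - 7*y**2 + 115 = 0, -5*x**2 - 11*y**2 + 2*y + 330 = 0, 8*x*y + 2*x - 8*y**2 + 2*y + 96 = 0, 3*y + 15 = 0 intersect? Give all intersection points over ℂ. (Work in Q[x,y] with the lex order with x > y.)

{(-3, -5)}

Compute a lex Gröbner basis by Buchberger's algorithm.
f_1 = 4*x*y - 7*y**2 + 115, LT = x*y.
f_2 = -5*x**2 - 11*y**2 + 2*y + 330, LT = x**2.
f_3 = 8*x*y + 2*x - 8*y**2 + 2*y + 96, LT = x*y.
f_4 = 3*y + 15, LT = y.

S(f_1,f_2): lcm = x**2*y. S = -7/4*x*y**2 + 115/4*x - 11/5*y**3 + 2/5*y**2 + 66*y.
  reduce S modulo (f_1, f_2, f_3, f_4):
  remainder 115/4*x + 345/4 ≠ 0; add h_5 = 115/4*x + 345/4 to the basis.

The other S-polynomials (S(f_1,f_3), S(f_1,f_4), S(f_2,f_3), S(f_2,f_4), S(f_3,f_4), S(f_1,h_5), S(f_2,h_5), S(f_3,h_5), S(f_4,h_5)) all reduce to 0 modulo the current basis, so we have a Gröbner basis.
Inter-reduce: drop elements whose leading term is divisible by another's, tail-reduce, and make monic.
Reduced Gröbner basis: {x + 3, y + 5}.

A lex Gröbner basis eliminates variables successively. Here y + 5 depends only on y, with roots {-5}; lifting each root through the earlier basis elements recovers the full solutions.
  y = -5: the earlier basis element becomes x + 3 = 0, giving x = -3 — point (-3, -5).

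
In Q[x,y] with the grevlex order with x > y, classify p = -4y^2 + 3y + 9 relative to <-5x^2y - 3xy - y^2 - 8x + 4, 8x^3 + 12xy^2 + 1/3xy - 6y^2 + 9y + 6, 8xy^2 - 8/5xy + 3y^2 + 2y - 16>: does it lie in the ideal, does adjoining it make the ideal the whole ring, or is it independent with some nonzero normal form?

Adjoining -4y^2 + 3y + 9 makes the ideal the whole ring: the system is inconsistent.

First compute the reduced Gröbner basis of I by Buchberger's algorithm.
f_1 = -5x^2y - 3xy - y^2 - 8x + 4, LT = x^2y.
f_2 = 8x^3 + 12xy^2 + 1/3xy - 6y^2 + 9y + 6, LT = x^3.
f_3 = 8xy^2 - 8/5xy + 3y^2 + 2y - 16, LT = xy^2.

S(f_1,f_2): lcm = x^3y. S = -3/2xy^3 + 3/5x^2y + 19/120xy^2 + 3/4y^3 + 8/5x^2 - 9/8y^2 - 4/5x - 3/4y.
  reduce S modulo (f_1, f_2, f_3):
  remainder 21/16y^3 + 8/5x^2 - 233/600xy - 1307/1600y^2 - 44/25x - 1783/480y + 59/300 ≠ 0; add h_4 = 21/16y^3 + 8/5x^2 - 233/600xy - 1307/1600y^2 - 44/25x - 1783/480y + 59/300 to the basis.

S(f_1,f_3): lcm = x^2y^2. S = 1/5x^2y + 9/40xy^2 + 1/5y^3 + 27/20xy + 2x - 4/5y.
  reduce S modulo (f_1, f_2, f_3, h_4):
  remainder -128/525x^2 + 84053/63000xy + 17/168000y^2 + 5114/2625x - 14627/50400y + 18271/31500 ≠ 0; add h_5 = -128/525x^2 + 84053/63000xy + 17/168000y^2 + 5114/2625x - 14627/50400y + 18271/31500 to the basis.

S(f_2,f_3): lcm = x^3y^2. S = 3/2xy^4 + 1/5x^3y - 3/8x^2y^2 + 1/24xy^3 - 3/4y^4 - 1/4x^2y + 9/8y^3 + 2x^2 + 3/4y^2.
  reduce S modulo (f_1, f_2, f_3, h_4, h_5):
  remainder 514131/64000xy - 163483/512000y^2 + 50497/4000x - 97269/51200y + 162457/32000 ≠ 0; add h_6 = 514131/64000xy - 163483/512000y^2 + 50497/4000x - 97269/51200y + 162457/32000 to the basis.

S(f_1,h_4): lcm = x^2y^3. S = -128/105x^4 + 466/1575x^3y + 1307/2100x^2y^2 + 3/5xy^3 + 1/5y^4 + 704/525x^3 + 1783/630x^2y + 8/5xy^2 - 236/1575x^2 - 4/5y^2.
  reduce S modulo (f_1, f_2, f_3, h_4, h_5, h_6):
  remainder 1872741209/3084786000y^2 + 669641132/192799125x - 105627383/239927800y - 2088989057/1349593875 ≠ 0; add h_7 = 1872741209/3084786000y^2 + 669641132/192799125x - 105627383/239927800y - 2088989057/1349593875 to the basis.

S(f_1,h_5): lcm = x^2y. S = 84053/15360xy^2 + 17/40960y^3 + 2749/320xy - 60847/61440y^2 + 8/5x + 18271/7680y - 4/5.
  reduce S modulo (f_1, f_2, f_3, h_4, h_5, h_6, h_7):
  remainder 94902282279/59927718688x + 3462154052267/2516964184896y - 3462154052267/1258482092448 ≠ 0; add h_8 = 94902282279/59927718688x + 3462154052267/2516964184896y - 3462154052267/1258482092448 to the basis.

S(f_3,h_5): lcm = x^2y^2. S = 84053/15360xy^3 + 17/40960y^4 - 1/5x^2y + 2677/320xy^2 - 14627/12288y^3 + 1/4xy + 18271/7680y^2 - 2x.
  reduce S modulo (f_1, f_2, f_3, h_4, h_5, h_6, h_7, h_8):
  remainder -5752094330932237/510194669531904y + 5752094330932237/255097334765952 ≠ 0; add h_9 = -5752094330932237/510194669531904y + 5752094330932237/255097334765952 to the basis.

The other S-polynomials (S(f_2,h_4), S(f_3,h_4), S(f_2,h_5), S(h_4,h_5), S(f_1,h_6), S(f_2,h_6), S(f_3,h_6), S(h_4,h_6), S(h_5,h_6), S(f_1,h_7), S(f_2,h_7), S(f_3,h_7), S(h_4,h_7), S(h_5,h_7), S(h_6,h_7), S(f_1,h_8), S(f_2,h_8), S(f_3,h_8), S(h_4,h_8), S(h_5,h_8), S(h_6,h_8), S(h_7,h_8), S(f_1,h_9), S(f_2,h_9), S(f_3,h_9), S(h_4,h_9), S(h_5,h_9), S(h_6,h_9), S(h_7,h_9), S(h_8,h_9)) all reduce to 0 modulo the current basis, so we have a Gröbner basis.
Inter-reduce: drop elements whose leading term is divisible by another's, tail-reduce, and make monic.
Reduced Gröbner basis: {x, y - 2}.
Label its elements g_1 = x, g_2 = y - 2.

Reduce p = -4y^2 + 3y + 9 modulo G:
  leading term y^2: subtract (-4y)·g_2 from -4y^2 + 3y + 9 → -5y + 9
  leading term y: subtract (-5)·g_2 from -5y + 9 → -1
  leading term 1: no divisor's leading term divides it; move -1 to the remainder.
  normal form = -1.
The normal form is nonzero, so p ∉ I. Since p minus its normal form lies in I, I + (p) = I + (r) where r = -1; decide whether this ideal is the whole ring.
Here r = -1 is a nonzero constant, hence a unit: 1 ∈ I + (p), the Gröbner basis of I + (p) is {1}, and the enlarged system has no common solution — adjoining p is inconsistent.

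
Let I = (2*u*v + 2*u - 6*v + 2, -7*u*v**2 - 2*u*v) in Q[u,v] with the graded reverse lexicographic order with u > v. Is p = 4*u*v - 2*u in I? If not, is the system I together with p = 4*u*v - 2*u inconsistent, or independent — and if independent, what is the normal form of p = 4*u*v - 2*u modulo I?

First compute the reduced Gröbner basis of I by Buchberger's algorithm.
f_1 = 2*u*v + 2*u - 6*v + 2, LT = u*v.
f_2 = -7*u*v**2 - 2*u*v, LT = u*v**2.

S(f_1,f_2): lcm = u*v**2. S = 5/7*u*v - 3*v**2 + v.
  reduce S modulo (f_1, f_2):
  remainder -3*v**2 - 5/7*u + 22/7*v - 5/7 ≠ 0; add h_3 = -3*v**2 - 5/7*u + 22/7*v - 5/7 to the basis.

S(f_1,h_3): lcm = u*v**2. S = -5/21*u**2 + 43/21*u*v - 3*v**2 - 5/21*u + v.
  reduce S modulo (f_1, f_2, h_3):
  remainder -5/21*u**2 - 11/7*u + 4*v - 4/3 ≠ 0; add h_4 = -5/21*u**2 - 11/7*u + 4*v - 4/3 to the basis.

The other S-polynomials (S(f_2,h_3), S(f_1,h_4), S(f_2,h_4), S(h_3,h_4)) all reduce to 0 modulo the current basis, so we have a Gröbner basis.
Inter-reduce: drop elements whose leading term is divisible by another's, tail-reduce, and make monic.
Reduced Gröbner basis: {u**2 + 33/5*u - 84/5*v + 28/5, u*v + u - 3*v + 1, v**2 + 5/21*u - 22/21*v + 5/21}.
Label its elements g_1 = u**2 + 33/5*u - 84/5*v + 28/5, g_2 = u*v + u - 3*v + 1, g_3 = v**2 + 5/21*u - 22/21*v + 5/21.

Reduce p = 4*u*v - 2*u modulo G:
  leading term u*v: subtract (4)·g_2 from 4*u*v - 2*u → -6*u + 12*v - 4
  leading term u: no divisor's leading term divides it; move -6*u to the remainder.
  leading term v: no divisor's leading term divides it; move 12*v to the remainder.
  leading term 1: no divisor's leading term divides it; move -4 to the remainder.
  normal form = -6*u + 12*v - 4.
The normal form is nonzero, so p ∉ I. Since p minus its normal form lies in I, I + (p) = I + (r) where r = -6*u + 12*v - 4; decide whether this ideal is the whole ring.
Run Buchberger on G together with r (pairs among the g_i already reduce to 0 since G is a Gröbner basis):
g_1 = u**2 + 33/5*u - 84/5*v + 28/5, LT = u**2.
g_2 = u*v + u - 3*v + 1, LT = u*v.
g_3 = v**2 + 5/21*u - 22/21*v + 5/21, LT = v**2.
r = -6*u + 12*v - 4, LT = u.

S(g_1,r): lcm = u**2. S = 2*u*v + 89/15*u - 84/5*v + 28/5.
  reduce S modulo (g_1, g_2, g_3, r):
  remainder -44/15*v + 44/45 ≠ 0; add m_5 = -44/15*v + 44/45 to the basis.

The other S-polynomials (S(g_1,g_2), S(g_1,g_3), S(g_2,g_3), S(g_2,r), S(g_3,r), S(g_1,m_5), S(g_2,m_5), S(g_3,m_5), S(r,m_5)) all reduce to 0 modulo the current basis, so we have a Gröbner basis.
Inter-reduce: drop elements whose leading term is divisible by another's, tail-reduce, and make monic.
Reduced Gröbner basis: {u, v - 1/3}.
The reduced Gröbner basis of I + (p) is {u, v - 1/3} ≠ {1}, a proper ideal, so the enlarged system stays consistent: p is independent of I, with normal form -6*u + 12*v - 4.

The remainder on division by a Gröbner basis is unique — it is the normal form.

4*u*v - 2*u is independent of I; its normal form modulo I is -6*u + 12*v - 4.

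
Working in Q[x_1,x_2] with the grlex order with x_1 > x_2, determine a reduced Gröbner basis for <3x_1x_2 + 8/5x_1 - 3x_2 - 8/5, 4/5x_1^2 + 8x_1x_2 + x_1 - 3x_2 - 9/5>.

G = {x_1^2 - 49/12x_1 + 25/4x_2 + 37/12, x_1x_2 + 8/15x_1 - x_2 - 8/15, x_2^2 + 8/15x_2}

f_1 = 3x_1x_2 + 8/5x_1 - 3x_2 - 8/5, LT = x_1x_2.
f_2 = 4/5x_1^2 + 8x_1x_2 + x_1 - 3x_2 - 9/5, LT = x_1^2.

S(f_1,f_2): lcm = x_1^2x_2. S = -10x_1x_2^2 + 8/15x_1^2 - 9/4x_1x_2 + 15/4x_2^2 - 8/15x_1 + 9/4x_2.
  leading term x_1x_2^2: subtract (-10/3x_2)·f_1 from -10x_1x_2^2 + 8/15x_1^2 - 9/4x_1x_2 + 15/4x_2^2 - 8/15x_1 + 9/4x_2 → 8/15x_1^2 + 37/12x_1x_2 - 25/4x_2^2 - 8/15x_1 - 37/12x_2
  leading term x_1^2: subtract (2/3)·f_2 from 8/15x_1^2 + 37/12x_1x_2 - 25/4x_2^2 - 8/15x_1 - 37/12x_2 → -9/4x_1x_2 - 25/4x_2^2 - 6/5x_1 - 13/12x_2 + 6/5
  leading term x_1x_2: subtract (-3/4)·f_1 from -9/4x_1x_2 - 25/4x_2^2 - 6/5x_1 - 13/12x_2 + 6/5 → -25/4x_2^2 - 10/3x_2
  leading term x_2^2: no divisor's leading term divides it; move -25/4x_2^2 to the remainder.
  leading term x_2: no divisor's leading term divides it; move -10/3x_2 to the remainder.
  remainder -25/4x_2^2 - 10/3x_2 ≠ 0; add g_3 = -25/4x_2^2 - 10/3x_2 to the basis.

The other S-polynomials (S(f_1,g_3), S(f_2,g_3)) all reduce to 0 modulo the current basis, so we have a Gröbner basis.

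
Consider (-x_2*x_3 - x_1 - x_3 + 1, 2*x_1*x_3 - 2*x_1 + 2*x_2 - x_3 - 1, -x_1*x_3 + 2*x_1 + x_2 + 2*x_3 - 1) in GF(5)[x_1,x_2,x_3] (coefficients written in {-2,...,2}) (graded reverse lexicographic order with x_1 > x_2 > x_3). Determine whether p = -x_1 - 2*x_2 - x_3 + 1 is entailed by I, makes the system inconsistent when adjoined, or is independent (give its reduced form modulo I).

First compute the reduced Gröbner basis of I by Buchberger's algorithm.
f_1 = -x_2*x_3 - x_1 - x_3 + 1, LT = x_2*x_3.
f_2 = 2*x_1*x_3 - 2*x_1 + 2*x_2 - x_3 - 1, LT = x_1*x_3.
f_3 = -x_1*x_3 + 2*x_1 + x_2 + 2*x_3 - 1, LT = x_1*x_3.

S(f_1,f_2): lcm = x_1*x_2*x_3. S = x_1**2 + x_1*x_2 - x_2**2 + x_1*x_3 - 2*x_2*x_3 - x_1 - 2*x_2.
  reduce S modulo (f_1, f_2, f_3):
  remainder x_1**2 + x_1*x_2 - x_2**2 + 2*x_1 + 2*x_2 + 1 ≠ 0; add h_4 = x_1**2 + x_1*x_2 - x_2**2 + 2*x_1 + 2*x_2 + 1 to the basis.

S(f_1,f_3): lcm = x_1*x_2*x_3. S = x_1**2 + 2*x_1*x_2 + x_2**2 + x_1*x_3 + 2*x_2*x_3 - x_1 - x_2.
  reduce S modulo (f_1, f_2, f_3, h_4):
  remainder x_1*x_2 + 2*x_2**2 + x_1 + x_2 + x_3 - 1 ≠ 0; add h_5 = x_1*x_2 + 2*x_2**2 + x_1 + x_2 + x_3 - 1 to the basis.

S(f_2,f_3): lcm = x_1*x_3. S = x_1 + 2*x_2 - x_3 + 1.
  reduce S modulo (f_1, f_2, f_3, h_4, h_5):
  remainder x_1 + 2*x_2 - x_3 + 1 ≠ 0; add h_6 = x_1 + 2*x_2 - x_3 + 1 to the basis.

S(f_3,h_4): lcm = x_1**2*x_3. S = -x_1*x_2*x_3 + x_2**2*x_3 - 2*x_1**2 - x_1*x_2 + x_1*x_3 - 2*x_2*x_3 + x_1 - x_3.
  reduce S modulo (f_1, f_2, f_3, h_4, h_5, h_6):
  remainder x_2**2 + x_2 + 2*x_3 ≠ 0; add h_7 = x_2**2 + x_2 + 2*x_3 to the basis.

S(f_1,h_5): lcm = x_1*x_2*x_3. S = -2*x_2**2*x_3 + x_1**2 - x_2*x_3 - x_3**2 - x_1 + x_3.
  reduce S modulo (f_1, f_2, f_3, h_4, h_5, h_6, h_7):
  remainder -x_3**2 + x_2 + x_3 + 1 ≠ 0; add h_8 = -x_3**2 + x_2 + x_3 + 1 to the basis.

The other S-polynomials (S(f_1,h_4), S(f_2,h_4), S(f_2,h_5), S(f_3,h_5), S(h_4,h_5), S(f_1,h_6), S(f_2,h_6), S(f_3,h_6), S(h_4,h_6), S(h_5,h_6), S(f_1,h_7), S(f_2,h_7), S(f_3,h_7), S(h_4,h_7), S(h_5,h_7), S(h_6,h_7), S(f_1,h_8), S(f_2,h_8), S(f_3,h_8), S(h_4,h_8), S(h_5,h_8), S(h_6,h_8), S(h_7,h_8)) all reduce to 0 modulo the current basis, so we have a Gröbner basis.
Inter-reduce: drop elements whose leading term is divisible by another's, tail-reduce, and make monic.
Reduced Gröbner basis: {x_2**2 + x_2 + 2*x_3, x_2*x_3 - 2*x_2 + 2*x_3 - 2, x_3**2 - x_2 - x_3 - 1, x_1 + 2*x_2 - x_3 + 1}.
Label its elements g_1 = x_2**2 + x_2 + 2*x_3, g_2 = x_2*x_3 - 2*x_2 + 2*x_3 - 2, g_3 = x_3**2 - x_2 - x_3 - 1, g_4 = x_1 + 2*x_2 - x_3 + 1.

Reduce p = -x_1 - 2*x_2 - x_3 + 1 modulo G:
  leading term x_1: subtract (-1)·g_4 from -x_1 - 2*x_2 - x_3 + 1 → -2*x_3 + 2
  leading term x_3: no divisor's leading term divides it; move -2*x_3 to the remainder.
  leading term 1: no divisor's leading term divides it; move 2 to the remainder.
  normal form = -2*x_3 + 2.
The normal form is nonzero, so p ∉ I. Since p minus its normal form lies in I, I + (p) = I + (r) where r = -2*x_3 + 2; decide whether this ideal is the whole ring.
Run Buchberger on G together with r (pairs among the g_i already reduce to 0 since G is a Gröbner basis):
g_1 = x_2**2 + x_2 + 2*x_3, LT = x_2**2.
g_2 = x_2*x_3 - 2*x_2 + 2*x_3 - 2, LT = x_2*x_3.
g_3 = x_3**2 - x_2 - x_3 - 1, LT = x_3**2.
g_4 = x_1 + 2*x_2 - x_3 + 1, LT = x_1.
r = -2*x_3 + 2, LT = x_3.

S(g_2,r): lcm = x_2*x_3. S = -x_2 + 2*x_3 - 2.
  reduce S modulo (g_1, g_2, g_3, g_4, r):
  remainder -x_2 ≠ 0; add m_6 = -x_2 to the basis.

S(g_3,r): lcm = x_3**2. S = -x_2 - 1.
  reduce S modulo (g_1, g_2, g_3, g_4, r, m_6):
  remainder -1 ≠ 0; add m_7 = -1 to the basis.

The other S-polynomials (S(g_1,g_2), S(g_1,g_3), S(g_1,g_4), S(g_1,r), S(g_2,g_3), S(g_2,g_4), S(g_3,g_4), S(g_4,r), S(g_1,m_6), S(g_2,m_6), S(g_3,m_6), S(g_4,m_6), S(r,m_6), S(g_1,m_7), S(g_2,m_7), S(g_3,m_7), S(g_4,m_7), S(r,m_7), S(m_6,m_7)) all reduce to 0 modulo the current basis, so we have a Gröbner basis.
Inter-reduce: drop elements whose leading term is divisible by another's, tail-reduce, and make monic.
Reduced Gröbner basis: {1}.
The reduced Gröbner basis of I + (p) is {1}: the ideal is the whole ring, so the enlarged system has no common solution — adjoining p is inconsistent.

Adjoining -x_1 - 2*x_2 - x_3 + 1 makes the ideal the whole ring: the system is inconsistent.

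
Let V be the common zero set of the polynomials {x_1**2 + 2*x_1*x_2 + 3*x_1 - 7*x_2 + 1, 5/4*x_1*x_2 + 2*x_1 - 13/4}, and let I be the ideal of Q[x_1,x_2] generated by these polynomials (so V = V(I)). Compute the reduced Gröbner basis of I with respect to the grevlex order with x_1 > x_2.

This is the nonlinear analogue of row-reducing a linear system.

f_1 = x_1**2 + 2*x_1*x_2 + 3*x_1 - 7*x_2 + 1, LT = x_1**2.
f_2 = 5/4*x_1*x_2 + 2*x_1 - 13/4, LT = x_1*x_2.

S(f_1,f_2): lcm = x_1**2*x_2. S = 2*x_1*x_2**2 - 8/5*x_1**2 + 3*x_1*x_2 - 7*x_2**2 + 13/5*x_1 + x_2.
  reduce S modulo (f_1, f_2):
  remainder -7*x_2**2 + 13/5*x_1 - 5*x_2 + 47/5 ≠ 0; add g_3 = -7*x_2**2 + 13/5*x_1 - 5*x_2 + 47/5 to the basis.

The other S-polynomials (S(f_1,g_3), S(f_2,g_3)) all reduce to 0 modulo the current basis, so we have a Gröbner basis.

G = {x_1**2 - 1/5*x_1 - 7*x_2 + 31/5, x_1*x_2 + 8/5*x_1 - 13/5, x_2**2 - 13/35*x_1 + 5/7*x_2 - 47/35}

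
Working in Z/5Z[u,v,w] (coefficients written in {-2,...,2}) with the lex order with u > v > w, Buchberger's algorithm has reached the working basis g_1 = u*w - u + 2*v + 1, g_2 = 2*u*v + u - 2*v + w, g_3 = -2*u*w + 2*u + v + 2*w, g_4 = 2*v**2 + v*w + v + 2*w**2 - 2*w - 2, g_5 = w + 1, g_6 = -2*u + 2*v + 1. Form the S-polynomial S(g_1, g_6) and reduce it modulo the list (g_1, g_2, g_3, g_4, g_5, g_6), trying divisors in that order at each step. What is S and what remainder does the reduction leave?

lcm(LM(g_1), LM(g_6)) = u*w.
S = (lcm/LT(g_1))·g_1 − (lcm/LT(g_6))·g_6 = -u + v*w + 2*v - 2*w + 1.
Reduce S modulo (g_1, g_2, g_3, g_4, g_5, g_6) in that order:
  leading term u: subtract (-2)·g_6 from -u + v*w + 2*v - 2*w + 1 → v*w + v - 2*w - 2
  leading term v*w: subtract (v)·g_5 from v*w + v - 2*w - 2 → -2*w - 2
  leading term w: subtract (-2)·g_5 from -2*w - 2 → 0
The remainder is 0, so this S-polynomial contributes no new basis element.
This is the inner loop of Buchberger's algorithm — each nonzero remainder becomes a new basis element.

S(g_1, g_6) = -u + v*w + 2*v - 2*w + 1; remainder on division = 0.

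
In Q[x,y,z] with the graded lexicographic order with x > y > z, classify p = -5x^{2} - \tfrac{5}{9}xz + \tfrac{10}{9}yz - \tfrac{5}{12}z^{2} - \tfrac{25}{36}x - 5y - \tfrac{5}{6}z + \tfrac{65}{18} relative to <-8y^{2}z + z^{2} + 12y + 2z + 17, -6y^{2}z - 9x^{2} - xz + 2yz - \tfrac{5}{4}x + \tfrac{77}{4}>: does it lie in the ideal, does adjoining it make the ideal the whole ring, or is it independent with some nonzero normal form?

-5x^{2} - \tfrac{5}{9}xz + \tfrac{10}{9}yz - \tfrac{5}{12}z^{2} - \tfrac{25}{36}x - 5y - \tfrac{5}{6}z + \tfrac{65}{18} lies in I (it reduces to 0).

First compute the reduced Gröbner basis of I by Buchberger's algorithm.
f_1 = -8y^{2}z + z^{2} + 12y + 2z + 17, LT = y^{2}z.
f_2 = -6y^{2}z - 9x^{2} - xz + 2yz - \tfrac{5}{4}x + \tfrac{77}{4}, LT = y^{2}z.

S(f_1,f_2): lcm = y^{2}z. S = -\tfrac{3}{2}x^{2} - \tfrac{1}{6}xz + \tfrac{1}{3}yz - \tfrac{1}{8}z^{2} - \tfrac{5}{24}x - \tfrac{3}{2}y - \tfrac{1}{4}z + \tfrac{13}{12}.
  leading term x^{2}: no divisor's leading term divides it; move -\tfrac{3}{2}x^{2} to the remainder.
  leading term xz: no divisor's leading term divides it; move -\tfrac{1}{6}xz to the remainder.
  leading term yz: no divisor's leading term divides it; move \tfrac{1}{3}yz to the remainder.
  leading term z^{2}: no divisor's leading term divides it; move -\tfrac{1}{8}z^{2} to the remainder.
  leading term x: no divisor's leading term divides it; move -\tfrac{5}{24}x to the remainder.
  leading term y: no divisor's leading term divides it; move -\tfrac{3}{2}y to the remainder.
  leading term z: no divisor's leading term divides it; move -\tfrac{1}{4}z to the remainder.
  leading term 1: no divisor's leading term divides it; move \tfrac{13}{12} to the remainder.
  remainder -\tfrac{3}{2}x^{2} - \tfrac{1}{6}xz + \tfrac{1}{3}yz - \tfrac{1}{8}z^{2} - \tfrac{5}{24}x - \tfrac{3}{2}y - \tfrac{1}{4}z + \tfrac{13}{12} ≠ 0; add h_3 = -\tfrac{3}{2}x^{2} - \tfrac{1}{6}xz + \tfrac{1}{3}yz - \tfrac{1}{8}z^{2} - \tfrac{5}{24}x - \tfrac{3}{2}y - \tfrac{1}{4}z + \tfrac{13}{12} to the basis.

S(f_1,h_3): leading monomials are coprime, so the S-polynomial reduces to 0 (Buchberger's first criterion).
S(f_2,h_3): leading monomials are coprime, so the S-polynomial reduces to 0 (Buchberger's first criterion).
Every S-polynomial of the final basis reduces to 0, so we have a Gröbner basis.
Inter-reduce: drop elements whose leading term is divisible by another's, tail-reduce, and make monic.
Reduced Gröbner basis: {y^{2}z - \tfrac{1}{8}z^{2} - \tfrac{3}{2}y - \tfrac{1}{4}z - \tfrac{17}{8}, x^{2} + \tfrac{1}{9}xz - \tfrac{2}{9}yz + \tfrac{1}{12}z^{2} + \tfrac{5}{36}x + y + \tfrac{1}{6}z - \tfrac{13}{18}}.
Label its elements g_1 = y^{2}z - \tfrac{1}{8}z^{2} - \tfrac{3}{2}y - \tfrac{1}{4}z - \tfrac{17}{8}, g_2 = x^{2} + \tfrac{1}{9}xz - \tfrac{2}{9}yz + \tfrac{1}{12}z^{2} + \tfrac{5}{36}x + y + \tfrac{1}{6}z - \tfrac{13}{18}.

Reduce p = -5x^{2} - \tfrac{5}{9}xz + \tfrac{10}{9}yz - \tfrac{5}{12}z^{2} - \tfrac{25}{36}x - 5y - \tfrac{5}{6}z + \tfrac{65}{18} modulo G:
  leading term x^{2}: subtract (-5)·g_2 from -5x^{2} - \tfrac{5}{9}xz + \tfrac{10}{9}yz - \tfrac{5}{12}z^{2} - \tfrac{25}{36}x - 5y - \tfrac{5}{6}z + \tfrac{65}{18} → 0
  normal form = 0.
Since the normal form is 0, p ∈ I.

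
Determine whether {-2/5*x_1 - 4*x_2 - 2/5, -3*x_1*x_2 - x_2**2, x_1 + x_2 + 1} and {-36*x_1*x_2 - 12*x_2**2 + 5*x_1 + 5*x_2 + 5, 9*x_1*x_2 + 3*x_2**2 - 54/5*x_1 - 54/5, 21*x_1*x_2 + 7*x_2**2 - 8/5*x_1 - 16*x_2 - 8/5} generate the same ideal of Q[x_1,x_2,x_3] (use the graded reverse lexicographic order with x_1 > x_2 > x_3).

Yes, the ideals are equal.

Equality of ideals is decidable: compute both reduced Gröbner bases (unique for the ordering) and check whether they agree.
Buchberger on the first generating set:
f_1 = -2/5*x_1 - 4*x_2 - 2/5, LT = x_1.
f_2 = -3*x_1*x_2 - x_2**2, LT = x_1*x_2.
f_3 = x_1 + x_2 + 1, LT = x_1.

S(f_1,f_2): lcm = x_1*x_2. S = 29/3*x_2**2 + x_2.
  leading term x_2**2: no divisor's leading term divides it; move 29/3*x_2**2 to the remainder.
  leading term x_2: no divisor's leading term divides it; move x_2 to the remainder.
  remainder 29/3*x_2**2 + x_2 ≠ 0; add g_4 = 29/3*x_2**2 + x_2 to the basis.

S(f_1,f_3): lcm = x_1. S = 9*x_2.
  leading term x_2: no divisor's leading term divides it; move 9*x_2 to the remainder.
  remainder 9*x_2 ≠ 0; add g_5 = 9*x_2 to the basis.

The other S-polynomials (S(f_2,f_3), S(f_1,g_4), S(f_2,g_4), S(f_3,g_4), S(f_1,g_5), S(f_2,g_5), S(f_3,g_5), S(g_4,g_5)) all reduce to 0 modulo the current basis, so we have a Gröbner basis.
Inter-reduce: drop elements whose leading term is divisible by another's, tail-reduce, and make monic.
Reduced Gröbner basis: {x_1 + 1, x_2}.

Buchberger on the second generating set:
h_1 = -36*x_1*x_2 - 12*x_2**2 + 5*x_1 + 5*x_2 + 5, LT = x_1*x_2.
h_2 = 9*x_1*x_2 + 3*x_2**2 - 54/5*x_1 - 54/5, LT = x_1*x_2.
h_3 = 21*x_1*x_2 + 7*x_2**2 - 8/5*x_1 - 16*x_2 - 8/5, LT = x_1*x_2.

S(h_1,h_2): lcm = x_1*x_2. S = 191/180*x_1 - 5/36*x_2 + 191/180.
  leading term x_1: no divisor's leading term divides it; move 191/180*x_1 to the remainder.
  leading term x_2: no divisor's leading term divides it; move -5/36*x_2 to the remainder.
  leading term 1: no divisor's leading term divides it; move 191/180 to the remainder.
  remainder 191/180*x_1 - 5/36*x_2 + 191/180 ≠ 0; add k_4 = 191/180*x_1 - 5/36*x_2 + 191/180 to the basis.

S(h_1,h_3): lcm = x_1*x_2. S = -79/1260*x_1 + 157/252*x_2 - 79/1260.
  leading term x_1: subtract (-79/1337)·k_4 from -79/1260*x_1 + 157/252*x_2 - 79/1260 → 822/1337*x_2
  leading term x_2: no divisor's leading term divides it; move 822/1337*x_2 to the remainder.
  remainder 822/1337*x_2 ≠ 0; add k_5 = 822/1337*x_2 to the basis.

The other S-polynomials (S(h_2,h_3), S(h_1,k_4), S(h_2,k_4), S(h_3,k_4), S(h_1,k_5), S(h_2,k_5), S(h_3,k_5), S(k_4,k_5)) all reduce to 0 modulo the current basis, so we have a Gröbner basis.
Inter-reduce: drop elements whose leading term is divisible by another's, tail-reduce, and make monic.
Reduced Gröbner basis: {x_1 + 1, x_2}.

Same reduced basis, so the two generating sets span the same ideal.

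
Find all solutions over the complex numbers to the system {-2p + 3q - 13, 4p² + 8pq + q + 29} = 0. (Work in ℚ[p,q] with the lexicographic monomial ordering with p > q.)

{(-2, 3), (-25/14, 22/7)}

Compute a lex Gröbner basis by Buchberger's algorithm.
f_1 = -2p + 3q - 13, LT = p.
f_2 = 4p² + 8pq + q + 29, LT = p².

S(f_1,f_2): lcm = p². S = -7/2pq + 13/2p - ¼q - 29/4.
  reduce S modulo (f_1, f_2):
  remainder -21/4q² + 129/4q - 99/2 ≠ 0; add h_3 = -21/4q² + 129/4q - 99/2 to the basis.

The other S-polynomials (S(f_1,h_3), S(f_2,h_3)) all reduce to 0 modulo the current basis, so we have a Gröbner basis.
Inter-reduce: drop elements whose leading term is divisible by another's, tail-reduce, and make monic.
Reduced Gröbner basis: {p - 3/2q + 13/2, q² - 43/7q + 66/7}.

The lex basis is triangular: the last element involves only q. Solving q² - 43/7q + 66/7 = 0 gives q ∈ {3, 22/7}; substituting each value into the earlier elements determines the remaining variables.
  q = 3: the earlier basis element becomes p + 2 = 0, giving p = -2 — point (-2, 3).
  q = 22/7: the earlier basis element becomes p + 25/14 = 0, giving p = -25/14 — point (-25/14, 22/7).
A lex Gröbner basis triangularizes the system, enabling back-substitution.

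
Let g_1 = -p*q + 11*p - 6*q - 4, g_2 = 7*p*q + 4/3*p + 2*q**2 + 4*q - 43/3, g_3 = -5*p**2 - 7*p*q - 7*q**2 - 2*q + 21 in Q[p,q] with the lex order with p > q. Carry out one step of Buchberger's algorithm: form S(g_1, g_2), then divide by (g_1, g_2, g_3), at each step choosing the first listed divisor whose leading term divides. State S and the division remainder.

S(g_1, g_2) = -235/21*p - 2/7*q**2 + 38/7*q + 127/21; remainder on division = -235/21*p - 2/7*q**2 + 38/7*q + 127/21.

lcm(LM(g_1), LM(g_2)) = p*q.
S = (lcm/LT(g_1))·g_1 − (lcm/LT(g_2))·g_2 = -235/21*p - 2/7*q**2 + 38/7*q + 127/21.
Reduce S modulo (g_1, g_2, g_3) in that order:
  leading term p: no divisor's leading term divides it; move -235/21*p to the remainder.
  leading term q**2: no divisor's leading term divides it; move -2/7*q**2 to the remainder.
  leading term q: no divisor's leading term divides it; move 38/7*q to the remainder.
  leading term 1: no divisor's leading term divides it; move 127/21 to the remainder.
The remainder -235/21*p - 2/7*q**2 + 38/7*q + 127/21 is nonzero, so it would be added as the next basis element.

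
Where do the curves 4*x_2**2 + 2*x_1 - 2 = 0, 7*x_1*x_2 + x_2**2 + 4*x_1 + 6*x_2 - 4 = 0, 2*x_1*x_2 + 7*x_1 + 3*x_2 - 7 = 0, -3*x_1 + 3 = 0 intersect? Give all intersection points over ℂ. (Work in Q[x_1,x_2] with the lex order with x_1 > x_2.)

{(1, 0)}

Compute a lex Gröbner basis by Buchberger's algorithm.
f_1 = 2*x_1 + 4*x_2**2 - 2, LT = x_1.
f_2 = 7*x_1*x_2 + 4*x_1 + x_2**2 + 6*x_2 - 4, LT = x_1*x_2.
f_3 = 2*x_1*x_2 + 7*x_1 + 3*x_2 - 7, LT = x_1*x_2.
f_4 = -3*x_1 + 3, LT = x_1.

S(f_1,f_2): lcm = x_1*x_2. S = -4/7*x_1 + 2*x_2**3 - 1/7*x_2**2 - 13/7*x_2 + 4/7.
  leading term x_1: subtract (-2/7)·f_1 from -4/7*x_1 + 2*x_2**3 - 1/7*x_2**2 - 13/7*x_2 + 4/7 → 2*x_2**3 + x_2**2 - 13/7*x_2
  leading term x_2**3: no divisor's leading term divides it; move 2*x_2**3 to the remainder.
  leading term x_2**2: no divisor's leading term divides it; move x_2**2 to the remainder.
  leading term x_2: no divisor's leading term divides it; move -13/7*x_2 to the remainder.
  remainder 2*x_2**3 + x_2**2 - 13/7*x_2 ≠ 0; add h_5 = 2*x_2**3 + x_2**2 - 13/7*x_2 to the basis.

S(f_1,f_3): lcm = x_1*x_2. S = -7/2*x_1 + 2*x_2**3 - 5/2*x_2 + 7/2.
  leading term x_1: subtract (-7/4)·f_1 from -7/2*x_1 + 2*x_2**3 - 5/2*x_2 + 7/2 → 2*x_2**3 + 7*x_2**2 - 5/2*x_2
  leading term x_2**3: subtract (1)·h_5 from 2*x_2**3 + 7*x_2**2 - 5/2*x_2 → 6*x_2**2 - 9/14*x_2
  leading term x_2**2: no divisor's leading term divides it; move 6*x_2**2 to the remainder.
  leading term x_2: no divisor's leading term divides it; move -9/14*x_2 to the remainder.
  remainder 6*x_2**2 - 9/14*x_2 ≠ 0; add h_6 = 6*x_2**2 - 9/14*x_2 to the basis.

S(f_1,f_4): lcm = x_1. S = 2*x_2**2.
  leading term x_2**2: subtract (1/3)·h_6 from 2*x_2**2 → 3/14*x_2
  leading term x_2: no divisor's leading term divides it; move 3/14*x_2 to the remainder.
  remainder 3/14*x_2 ≠ 0; add h_7 = 3/14*x_2 to the basis.

The other S-polynomials (S(f_2,f_3), S(f_2,f_4), S(f_3,f_4), S(f_1,h_5), S(f_2,h_5), S(f_3,h_5), S(f_4,h_5), S(f_1,h_6), S(f_2,h_6), S(f_3,h_6), S(f_4,h_6), S(h_5,h_6), S(f_1,h_7), S(f_2,h_7), S(f_3,h_7), S(f_4,h_7), S(h_5,h_7), S(h_6,h_7)) all reduce to 0 modulo the current basis, so we have a Gröbner basis.
Inter-reduce: drop elements whose leading term is divisible by another's, tail-reduce, and make monic.
Reduced Gröbner basis: {x_1 - 1, x_2}.

The lex basis is triangular: the last element involves only x_2. Solving x_2 = 0 gives x_2 ∈ {0}; substituting each value into the earlier elements determines the remaining variables.
  x_2 = 0: the earlier basis element becomes x_1 - 1 = 0, giving x_1 = 1 — point (1, 0).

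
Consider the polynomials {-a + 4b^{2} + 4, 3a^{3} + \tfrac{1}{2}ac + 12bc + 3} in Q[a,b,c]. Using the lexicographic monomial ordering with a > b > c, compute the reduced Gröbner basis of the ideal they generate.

G = {a - 4b^{2} - 4, b^{6} + 3b^{4} + \tfrac{1}{96}b^{2}c + 3b^{2} + \tfrac{1}{16}bc + \tfrac{1}{96}c + \tfrac{65}{64}}

Buchberger's algorithm terminates because the ascending chain of leading-term ideals stabilizes.

f_1 = -a + 4b^{2} + 4, LT = a.
f_2 = 3a^{3} + \tfrac{1}{2}ac + 12bc + 3, LT = a^{3}.

S(f_1,f_2): lcm = a^{3}. S = -4a^{2}b^{2} - 4a^{2} - \tfrac{1}{6}ac - 4bc - 1.
  leading term a^{2}b^{2}: subtract (4ab^{2})·f_1 from -4a^{2}b^{2} - 4a^{2} - \tfrac{1}{6}ac - 4bc - 1 → -4a^{2} - 16ab^{4} - 16ab^{2} - \tfrac{1}{6}ac - 4bc - 1
  leading term a^{2}: subtract (4a)·f_1 from -4a^{2} - 16ab^{4} - 16ab^{2} - \tfrac{1}{6}ac - 4bc - 1 → -16ab^{4} - 32ab^{2} - \tfrac{1}{6}ac - 16a - 4bc - 1
  leading term ab^{4}: subtract (16b^{4})·f_1 from -16ab^{4} - 32ab^{2} - \tfrac{1}{6}ac - 16a - 4bc - 1 → -32ab^{2} - \tfrac{1}{6}ac - 16a - 64b^{6} - 64b^{4} - 4bc - 1
  leading term ab^{2}: subtract (32b^{2})·f_1 from -32ab^{2} - \tfrac{1}{6}ac - 16a - 64b^{6} - 64b^{4} - 4bc - 1 → -\tfrac{1}{6}ac - 16a - 64b^{6} - 192b^{4} - 128b^{2} - 4bc - 1
  leading term ac: subtract (\tfrac{1}{6}c)·f_1 from -\tfrac{1}{6}ac - 16a - 64b^{6} - 192b^{4} - 128b^{2} - 4bc - 1 → -16a - 64b^{6} - 192b^{4} - \tfrac{2}{3}b^{2}c - 128b^{2} - 4bc - \tfrac{2}{3}c - 1
  leading term a: subtract (16)·f_1 from -16a - 64b^{6} - 192b^{4} - \tfrac{2}{3}b^{2}c - 128b^{2} - 4bc - \tfrac{2}{3}c - 1 → -64b^{6} - 192b^{4} - \tfrac{2}{3}b^{2}c - 192b^{2} - 4bc - \tfrac{2}{3}c - 65
  leading term b^{6}: no divisor's leading term divides it; move -64b^{6} to the remainder.
  leading term b^{4}: no divisor's leading term divides it; move -192b^{4} to the remainder.
  leading term b^{2}c: no divisor's leading term divides it; move -\tfrac{2}{3}b^{2}c to the remainder.
  leading term b^{2}: no divisor's leading term divides it; move -192b^{2} to the remainder.
  leading term bc: no divisor's leading term divides it; move -4bc to the remainder.
  leading term c: no divisor's leading term divides it; move -\tfrac{2}{3}c to the remainder.
  leading term 1: no divisor's leading term divides it; move -65 to the remainder.
  remainder -64b^{6} - 192b^{4} - \tfrac{2}{3}b^{2}c - 192b^{2} - 4bc - \tfrac{2}{3}c - 65 ≠ 0; add g_3 = -64b^{6} - 192b^{4} - \tfrac{2}{3}b^{2}c - 192b^{2} - 4bc - \tfrac{2}{3}c - 65 to the basis.

The other S-polynomials (S(f_1,g_3), S(f_2,g_3)) all reduce to 0 modulo the current basis, so we have a Gröbner basis.
Inter-reduce: drop elements whose leading term is divisible by another's, tail-reduce, and make monic.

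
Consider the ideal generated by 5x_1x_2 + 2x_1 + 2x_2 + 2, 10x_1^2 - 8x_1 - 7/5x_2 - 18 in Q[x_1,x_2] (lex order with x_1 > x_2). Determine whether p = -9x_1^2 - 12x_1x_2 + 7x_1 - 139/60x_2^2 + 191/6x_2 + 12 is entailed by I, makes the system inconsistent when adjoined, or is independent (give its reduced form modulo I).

First compute the reduced Gröbner basis of I by Buchberger's algorithm.
f_1 = 5x_1x_2 + 2x_1 + 2x_2 + 2, LT = x_1x_2.
f_2 = 10x_1^2 - 8x_1 - 7/5x_2 - 18, LT = x_1^2.

S(f_1,f_2): lcm = x_1^2x_2. S = 2/5x_1^2 + 6/5x_1x_2 + 2/5x_1 + 7/50x_2^2 + 9/5x_2.
  leading term x_1^2: subtract (1/25)·f_2 from 2/5x_1^2 + 6/5x_1x_2 + 2/5x_1 + 7/50x_2^2 + 9/5x_2 → 6/5x_1x_2 + 18/25x_1 + 7/50x_2^2 + 232/125x_2 + 18/25
  leading term x_1x_2: subtract (6/25)·f_1 from 6/5x_1x_2 + 18/25x_1 + 7/50x_2^2 + 232/125x_2 + 18/25 → 6/25x_1 + 7/50x_2^2 + 172/125x_2 + 6/25
  leading term x_1: no divisor's leading term divides it; move 6/25x_1 to the remainder.
  leading term x_2^2: no divisor's leading term divides it; move 7/50x_2^2 to the remainder.
  leading term x_2: no divisor's leading term divides it; move 172/125x_2 to the remainder.
  leading term 1: no divisor's leading term divides it; move 6/25 to the remainder.
  remainder 6/25x_1 + 7/50x_2^2 + 172/125x_2 + 6/25 ≠ 0; add h_3 = 6/25x_1 + 7/50x_2^2 + 172/125x_2 + 6/25 to the basis.

S(f_1,h_3): lcm = x_1x_2. S = 2/5x_1 - 7/12x_2^3 - 86/15x_2^2 - 3/5x_2 + 2/5.
  leading term x_1: subtract (5/3)·h_3 from 2/5x_1 - 7/12x_2^3 - 86/15x_2^2 - 3/5x_2 + 2/5 → -7/12x_2^3 - 179/30x_2^2 - 217/75x_2
  leading term x_2^3: no divisor's leading term divides it; move -7/12x_2^3 to the remainder.
  leading term x_2^2: no divisor's leading term divides it; move -179/30x_2^2 to the remainder.
  leading term x_2: no divisor's leading term divides it; move -217/75x_2 to the remainder.
  remainder -7/12x_2^3 - 179/30x_2^2 - 217/75x_2 ≠ 0; add h_4 = -7/12x_2^3 - 179/30x_2^2 - 217/75x_2 to the basis.

The other S-polynomials (S(f_2,h_3), S(f_1,h_4), S(f_2,h_4), S(h_3,h_4)) all reduce to 0 modulo the current basis, so we have a Gröbner basis.
Inter-reduce: drop elements whose leading term is divisible by another's, tail-reduce, and make monic.
Reduced Gröbner basis: {x_1 + 7/12x_2^2 + 86/15x_2 + 1, x_2^3 + 358/35x_2^2 + 124/25x_2}.
Label its elements g_1 = x_1 + 7/12x_2^2 + 86/15x_2 + 1, g_2 = x_2^3 + 358/35x_2^2 + 124/25x_2.

Reduce p = -9x_1^2 - 12x_1x_2 + 7x_1 - 139/60x_2^2 + 191/6x_2 + 12 modulo G:
  leading term x_1^2: subtract (-9x_1)·g_1 from -9x_1^2 - 12x_1x_2 + 7x_1 - 139/60x_2^2 + 191/6x_2 + 12 → 21/4x_1x_2^2 + 198/5x_1x_2 + 16x_1 - 139/60x_2^2 + 191/6x_2 + 12
  leading term x_1x_2^2: subtract (21/4x_2^2)·g_1 from 21/4x_1x_2^2 + 198/5x_1x_2 + 16x_1 - 139/60x_2^2 + 191/6x_2 + 12 → 198/5x_1x_2 + 16x_1 - 49/16x_2^4 - 301/10x_2^3 - 227/30x_2^2 + 191/6x_2 + 12
  leading term x_1x_2: subtract (198/5x_2)·g_1 from 198/5x_1x_2 + 16x_1 - 49/16x_2^4 - 301/10x_2^3 - 227/30x_2^2 + 191/6x_2 + 12 → 16x_1 - 49/16x_2^4 - 266/5x_2^3 - 35191/150x_2^2 - 233/30x_2 + 12
  leading term x_1: subtract (16)·g_1 from 16x_1 - 49/16x_2^4 - 266/5x_2^3 - 35191/150x_2^2 - 233/30x_2 + 12 → -49/16x_2^4 - 266/5x_2^3 - 12197/50x_2^2 - 199/2x_2 - 4
  leading term x_2^4: subtract (-49/16x_2)·g_2 from -49/16x_2^4 - 266/5x_2^3 - 12197/50x_2^2 - 199/2x_2 - 4 → -175/8x_2^3 - 915/4x_2^2 - 199/2x_2 - 4
  leading term x_2^3: subtract (-175/8)·g_2 from -175/8x_2^3 - 915/4x_2^2 - 199/2x_2 - 4 → -5x_2^2 + 9x_2 - 4
  leading term x_2^2: no divisor's leading term divides it; move -5x_2^2 to the remainder.
  leading term x_2: no divisor's leading term divides it; move 9x_2 to the remainder.
  leading term 1: no divisor's leading term divides it; move -4 to the remainder.
  normal form = -5x_2^2 + 9x_2 - 4.
The normal form is nonzero, so p ∉ I. Since p minus its normal form lies in I, I + (p) = I + (r) where r = -5x_2^2 + 9x_2 - 4; decide whether this ideal is the whole ring.
Run Buchberger on G together with r (pairs among the g_i already reduce to 0 since G is a Gröbner basis):
g_1 = x_1 + 7/12x_2^2 + 86/15x_2 + 1, LT = x_1.
g_2 = x_2^3 + 358/35x_2^2 + 124/25x_2, LT = x_2^3.
r = -5x_2^2 + 9x_2 - 4, LT = x_2^2.

S(g_2,r): lcm = x_2^3. S = 421/35x_2^2 + 104/25x_2.
  leading term x_2^2: subtract (-421/175)·r from 421/35x_2^2 + 104/25x_2 → 4517/175x_2 - 1684/175
  leading term x_2: no divisor's leading term divides it; move 4517/175x_2 to the remainder.
  leading term 1: no divisor's leading term divides it; move -1684/175 to the remainder.
  remainder 4517/175x_2 - 1684/175 ≠ 0; add m_4 = 4517/175x_2 - 1684/175 to the basis.

S(g_2,m_4): lcm = x_2^3. S = 1676026/158095x_2^2 + 124/25x_2.
  leading term x_2^2: subtract (-1676026/790475)·r from 1676026/158095x_2^2 + 124/25x_2 → 3800998/158095x_2 - 6704104/790475
  leading term x_2: subtract (19004990/20403289)·m_4 from 3800998/158095x_2 - 6704104/790475 → 245995056/510082225
  leading term 1: no divisor's leading term divides it; move 245995056/510082225 to the remainder.
  remainder 245995056/510082225 ≠ 0; add m_5 = 245995056/510082225 to the basis.

The other S-polynomials (S(g_1,g_2), S(g_1,r), S(g_1,m_4), S(r,m_4), S(g_1,m_5), S(g_2,m_5), S(r,m_5), S(m_4,m_5)) all reduce to 0 modulo the current basis, so we have a Gröbner basis.
Inter-reduce: drop elements whose leading term is divisible by another's, tail-reduce, and make monic.
Reduced Gröbner basis: {1}.
The reduced Gröbner basis of I + (p) is {1}: the ideal is the whole ring, so the enlarged system has no common solution — adjoining p is inconsistent.

The remainder on division by a Gröbner basis is unique — it is the normal form.

Adjoining -9x_1^2 - 12x_1x_2 + 7x_1 - 139/60x_2^2 + 191/6x_2 + 12 makes the ideal the whole ring: the system is inconsistent.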